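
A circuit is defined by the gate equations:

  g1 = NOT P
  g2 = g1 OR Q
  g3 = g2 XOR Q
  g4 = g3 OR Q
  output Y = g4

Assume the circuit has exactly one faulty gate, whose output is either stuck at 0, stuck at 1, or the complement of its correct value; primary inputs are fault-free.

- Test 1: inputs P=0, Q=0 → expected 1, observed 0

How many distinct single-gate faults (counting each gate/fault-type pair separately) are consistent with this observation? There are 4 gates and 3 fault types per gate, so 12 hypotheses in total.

Fault-free: g1=1, g2=1, g3=1, g4=1 → 1. Observed 0.
  g1 stuck-at-0: output 0 ✓
  g1 stuck-at-1: output 1 ✗
  g1 inverted output: output 0 ✓
  g2 stuck-at-0: output 0 ✓
  g2 stuck-at-1: output 1 ✗
  g2 inverted output: output 0 ✓
  g3 stuck-at-0: output 0 ✓
  g3 stuck-at-1: output 1 ✗
  g3 inverted output: output 0 ✓
  g4 stuck-at-0: output 0 ✓
  g4 stuck-at-1: output 1 ✗
  g4 inverted output: output 0 ✓
Consistent faults: {g1 stuck-at-0, g1 inverted output, g2 stuck-at-0, g2 inverted output, g3 stuck-at-0, g3 inverted output, g4 stuck-at-0, g4 inverted output} — 8 in all.

8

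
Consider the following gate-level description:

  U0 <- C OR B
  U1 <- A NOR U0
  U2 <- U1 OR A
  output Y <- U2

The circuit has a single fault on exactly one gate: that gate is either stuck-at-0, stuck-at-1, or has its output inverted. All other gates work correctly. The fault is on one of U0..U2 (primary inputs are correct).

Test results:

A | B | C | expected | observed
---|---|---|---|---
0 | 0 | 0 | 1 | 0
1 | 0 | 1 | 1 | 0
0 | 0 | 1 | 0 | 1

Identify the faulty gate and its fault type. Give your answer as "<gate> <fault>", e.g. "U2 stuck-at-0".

Fault-free values for test 1 (A=0, B=0, C=0): U0=0, U1=1, U2=1, giving Y=1. Observed 0.
Test 1: faults giving observed 0 are {U0 stuck-at-1, U0 inverted output, U1 stuck-at-0, U1 inverted output, U2 stuck-at-0, U2 inverted output}.
Test 2 (A=1, B=0, C=1): fault-free U0=1, U1=0, U2=1 → 1; observed 0. Eliminates U0 stuck-at-1, U0 inverted output, U1 stuck-at-0, U1 inverted output.
Test 3 (A=0, B=0, C=1): fault-free U0=1, U1=0, U2=0 → 0; observed 1. Eliminates U2 stuck-at-0.
Only U2 inverted output is consistent with every test.

U2 inverted output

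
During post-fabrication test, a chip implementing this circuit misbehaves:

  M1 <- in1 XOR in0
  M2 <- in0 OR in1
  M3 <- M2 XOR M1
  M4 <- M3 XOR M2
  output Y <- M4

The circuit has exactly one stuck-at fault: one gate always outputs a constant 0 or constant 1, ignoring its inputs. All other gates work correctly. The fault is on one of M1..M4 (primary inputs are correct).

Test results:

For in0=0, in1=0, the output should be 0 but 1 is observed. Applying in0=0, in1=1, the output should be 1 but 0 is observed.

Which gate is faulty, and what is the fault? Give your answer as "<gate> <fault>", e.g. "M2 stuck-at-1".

Fault-free values for test 1 (in0=0, in1=0): M1=0, M2=0, M3=0, M4=0, giving Y=0. Observed 1.
Test 1: faults giving observed 1 are {M1 stuck-at-1, M3 stuck-at-1, M4 stuck-at-1}.
Test 2 (in0=0, in1=1): fault-free M1=1, M2=1, M3=0, M4=1 → 1; observed 0. Eliminates M1 stuck-at-1, M4 stuck-at-1.
Only M3 stuck-at-1 is consistent with every test.

M3 stuck-at-1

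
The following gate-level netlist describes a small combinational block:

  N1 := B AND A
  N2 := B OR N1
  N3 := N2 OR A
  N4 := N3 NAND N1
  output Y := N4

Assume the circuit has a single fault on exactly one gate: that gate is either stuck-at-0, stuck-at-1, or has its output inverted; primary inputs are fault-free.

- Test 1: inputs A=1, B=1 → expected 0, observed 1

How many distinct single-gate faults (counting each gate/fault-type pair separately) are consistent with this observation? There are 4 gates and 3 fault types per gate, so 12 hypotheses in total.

6

Fault-free: N1=1, N2=1, N3=1, N4=0 → 0. Observed 1.
  N1 stuck-at-0: output 1 ✓
  N1 stuck-at-1: output 0 ✗
  N1 inverted output: output 1 ✓
  N2 stuck-at-0: output 0 ✗
  N2 stuck-at-1: output 0 ✗
  N2 inverted output: output 0 ✗
  N3 stuck-at-0: output 1 ✓
  N3 stuck-at-1: output 0 ✗
  N3 inverted output: output 1 ✓
  N4 stuck-at-0: output 0 ✗
  N4 stuck-at-1: output 1 ✓
  N4 inverted output: output 1 ✓
Consistent faults: {N1 stuck-at-0, N1 inverted output, N3 stuck-at-0, N3 inverted output, N4 stuck-at-1, N4 inverted output} — 6 in all.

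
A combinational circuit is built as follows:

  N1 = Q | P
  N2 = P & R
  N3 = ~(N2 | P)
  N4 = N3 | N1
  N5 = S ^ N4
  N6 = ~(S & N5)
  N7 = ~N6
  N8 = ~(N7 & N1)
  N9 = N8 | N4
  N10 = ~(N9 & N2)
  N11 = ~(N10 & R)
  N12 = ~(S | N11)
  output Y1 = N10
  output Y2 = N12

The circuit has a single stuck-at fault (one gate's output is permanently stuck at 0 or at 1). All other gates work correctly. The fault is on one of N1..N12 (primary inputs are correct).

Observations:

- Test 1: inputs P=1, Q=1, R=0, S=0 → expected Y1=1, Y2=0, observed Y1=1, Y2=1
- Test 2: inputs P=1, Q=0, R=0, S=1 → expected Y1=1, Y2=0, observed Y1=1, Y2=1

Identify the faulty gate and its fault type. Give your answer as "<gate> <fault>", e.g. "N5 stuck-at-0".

N12 stuck-at-1

Fault-free values for test 1 (P=1, Q=1, R=0, S=0): N1=1, N2=0, N3=0, N4=1, N5=1, N6=1, N7=0, N8=1, N9=1, N10=1, N11=1, N12=0, giving Y1=1, Y2=0. Observed Y1=1, Y2=1.
Test 1: faults giving observed Y1=1, Y2=1 are {N11 stuck-at-0, N12 stuck-at-1}.
Test 2 (P=1, Q=0, R=0, S=1): fault-free N1=1, N2=0, N3=0, N4=1, N5=0, N6=1, N7=0, N8=1, N9=1, N10=1, N11=1, N12=0 → Y1=1, Y2=0; observed Y1=1, Y2=1. Eliminates N11 stuck-at-0.
Only N12 stuck-at-1 is consistent with every test.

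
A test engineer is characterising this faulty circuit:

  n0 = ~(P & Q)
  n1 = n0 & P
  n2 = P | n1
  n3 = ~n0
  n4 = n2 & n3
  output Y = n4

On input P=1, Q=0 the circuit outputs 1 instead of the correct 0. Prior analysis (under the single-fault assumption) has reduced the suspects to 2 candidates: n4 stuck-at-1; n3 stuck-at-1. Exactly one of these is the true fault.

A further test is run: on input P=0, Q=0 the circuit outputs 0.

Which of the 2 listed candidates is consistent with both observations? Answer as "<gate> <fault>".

n3 stuck-at-1

Evaluate each candidate on input P=0, Q=0:
  n4 stuck-at-1: n0=1, n1=0, n2=0, n3=0, n4=1 [stuck-at-1] → 1 — eliminated
  n3 stuck-at-1: n0=1, n1=0, n2=0, n3=1 [stuck-at-1], n4=0 → 0 — matches
Only n3 stuck-at-1 reproduces the observed 0.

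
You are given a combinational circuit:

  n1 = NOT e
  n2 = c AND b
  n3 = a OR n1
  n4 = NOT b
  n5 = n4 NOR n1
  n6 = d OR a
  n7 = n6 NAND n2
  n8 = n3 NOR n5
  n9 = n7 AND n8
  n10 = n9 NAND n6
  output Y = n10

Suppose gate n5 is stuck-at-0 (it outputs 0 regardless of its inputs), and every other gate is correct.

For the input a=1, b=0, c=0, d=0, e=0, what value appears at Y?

1

Propagate with n5 forced: n1=1, n2=0, n3=1, n4=1, n5=0 [stuck-at-0], n6=1, n7=1, n8=0, n9=0, n10=1.
So Y = 1. (Same as the fault-free value — the fault is masked on this input.)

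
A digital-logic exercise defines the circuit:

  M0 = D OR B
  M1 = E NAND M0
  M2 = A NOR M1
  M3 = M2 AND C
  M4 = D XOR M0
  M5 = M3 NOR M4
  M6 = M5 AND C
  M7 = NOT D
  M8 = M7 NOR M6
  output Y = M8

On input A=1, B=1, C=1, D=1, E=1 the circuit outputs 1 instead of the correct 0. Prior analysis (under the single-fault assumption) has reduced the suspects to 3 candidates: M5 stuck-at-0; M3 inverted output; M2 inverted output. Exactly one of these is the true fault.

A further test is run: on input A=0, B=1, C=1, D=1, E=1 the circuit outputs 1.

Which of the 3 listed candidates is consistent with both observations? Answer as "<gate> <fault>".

Evaluate each candidate on input A=0, B=1, C=1, D=1, E=1:
  M5 stuck-at-0: M0=1, M1=0, M2=1, M3=1, M4=0, M5=0 [stuck-at-0], M6=0, M7=0, M8=1 → 1 — matches
  M3 inverted output: M0=1, M1=0, M2=1, M3=0 [inverted output], M4=0, M5=1, M6=1, M7=0, M8=0 → 0 — eliminated
  M2 inverted output: M0=1, M1=0, M2=0 [inverted output], M3=0, M4=0, M5=1, M6=1, M7=0, M8=0 → 0 — eliminated
Only M5 stuck-at-0 reproduces the observed 1.

M5 stuck-at-0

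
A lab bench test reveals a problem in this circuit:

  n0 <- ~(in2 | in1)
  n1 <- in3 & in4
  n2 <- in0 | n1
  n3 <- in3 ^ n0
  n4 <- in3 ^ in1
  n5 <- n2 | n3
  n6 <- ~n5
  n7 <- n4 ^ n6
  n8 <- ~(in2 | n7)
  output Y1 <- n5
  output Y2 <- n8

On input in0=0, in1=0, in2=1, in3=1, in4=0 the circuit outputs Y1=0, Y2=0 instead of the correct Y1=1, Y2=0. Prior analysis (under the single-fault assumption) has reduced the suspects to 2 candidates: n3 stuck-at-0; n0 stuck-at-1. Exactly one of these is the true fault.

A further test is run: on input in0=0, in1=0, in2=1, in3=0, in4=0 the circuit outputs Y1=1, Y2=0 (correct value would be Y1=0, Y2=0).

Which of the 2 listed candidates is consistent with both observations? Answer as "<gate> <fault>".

Evaluate each candidate on input in0=0, in1=0, in2=1, in3=0, in4=0:
  n3 stuck-at-0: n0=0, n1=0, n2=0, n3=0 [stuck-at-0], n4=0, n5=0, n6=1, n7=1, n8=0 → Y1=0, Y2=0 — eliminated
  n0 stuck-at-1: n0=1 [stuck-at-1], n1=0, n2=0, n3=1, n4=0, n5=1, n6=0, n7=0, n8=0 → Y1=1, Y2=0 — matches
Only n0 stuck-at-1 reproduces the observed Y1=1, Y2=0.

n0 stuck-at-1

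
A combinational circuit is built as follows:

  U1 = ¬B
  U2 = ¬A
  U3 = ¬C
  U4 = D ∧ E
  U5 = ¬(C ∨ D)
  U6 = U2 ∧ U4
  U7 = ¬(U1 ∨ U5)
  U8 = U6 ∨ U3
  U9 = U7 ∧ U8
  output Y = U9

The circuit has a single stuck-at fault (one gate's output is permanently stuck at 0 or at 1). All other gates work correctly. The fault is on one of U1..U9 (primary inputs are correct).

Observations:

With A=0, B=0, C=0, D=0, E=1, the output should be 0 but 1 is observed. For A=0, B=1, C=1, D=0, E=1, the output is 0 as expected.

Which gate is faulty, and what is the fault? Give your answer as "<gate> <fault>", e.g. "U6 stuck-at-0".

Fault-free values for test 1 (A=0, B=0, C=0, D=0, E=1): U1=1, U2=1, U3=1, U4=0, U5=1, U6=0, U7=0, U8=1, U9=0, giving Y=0. Observed 1.
Test 1: faults giving observed 1 are {U7 stuck-at-1, U9 stuck-at-1}.
Test 2 (A=0, B=1, C=1, D=0, E=1): fault-free U1=0, U2=1, U3=0, U4=0, U5=0, U6=0, U7=1, U8=0, U9=0 → 0; observed 0. Eliminates U9 stuck-at-1.
Only U7 stuck-at-1 is consistent with every test.

U7 stuck-at-1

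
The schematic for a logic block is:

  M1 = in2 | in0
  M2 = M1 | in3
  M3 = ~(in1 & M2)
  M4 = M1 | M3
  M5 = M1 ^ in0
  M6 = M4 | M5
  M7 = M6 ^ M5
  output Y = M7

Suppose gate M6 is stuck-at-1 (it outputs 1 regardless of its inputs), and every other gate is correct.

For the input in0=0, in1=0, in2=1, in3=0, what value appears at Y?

Propagate with M6 forced: M1=1, M2=1, M3=1, M4=1, M5=1, M6=1 [stuck-at-1], M7=0.
So Y = 0. (Same as the fault-free value — the fault is masked on this input.)

0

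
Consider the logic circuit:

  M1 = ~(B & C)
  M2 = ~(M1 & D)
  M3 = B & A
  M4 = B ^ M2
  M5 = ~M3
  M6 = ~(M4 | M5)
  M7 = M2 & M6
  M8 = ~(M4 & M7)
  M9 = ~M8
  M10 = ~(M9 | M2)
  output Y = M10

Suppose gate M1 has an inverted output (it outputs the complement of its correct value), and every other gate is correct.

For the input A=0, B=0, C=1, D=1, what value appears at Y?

Propagate with M1 forced: M1=0 [inverted output], M2=1, M3=0, M4=1, M5=1, M6=0, M7=0, M8=1, M9=0, M10=0.
So Y = 0. (Without the fault it would be 1.)

0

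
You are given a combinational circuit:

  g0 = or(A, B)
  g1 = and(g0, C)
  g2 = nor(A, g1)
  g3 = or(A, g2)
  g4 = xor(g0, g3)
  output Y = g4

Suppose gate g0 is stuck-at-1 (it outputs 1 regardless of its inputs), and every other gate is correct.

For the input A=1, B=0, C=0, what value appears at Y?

0

Propagate with g0 forced: g0=1 [stuck-at-1], g1=0, g2=0, g3=1, g4=0.
So Y = 0. (Same as the fault-free value — the fault is masked on this input.)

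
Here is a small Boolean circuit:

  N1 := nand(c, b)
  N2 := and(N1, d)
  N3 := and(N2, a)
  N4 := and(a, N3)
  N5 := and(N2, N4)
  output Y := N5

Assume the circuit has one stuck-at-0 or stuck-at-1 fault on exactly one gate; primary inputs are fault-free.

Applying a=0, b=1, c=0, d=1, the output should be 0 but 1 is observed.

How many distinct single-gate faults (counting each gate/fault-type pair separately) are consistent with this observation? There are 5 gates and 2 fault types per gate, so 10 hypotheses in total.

Fault-free: N1=1, N2=1, N3=0, N4=0, N5=0 → 0. Observed 1.
  N1 stuck-at-0: output 0 ✗
  N1 stuck-at-1: output 0 ✗
  N2 stuck-at-0: output 0 ✗
  N2 stuck-at-1: output 0 ✗
  N3 stuck-at-0: output 0 ✗
  N3 stuck-at-1: output 0 ✗
  N4 stuck-at-0: output 0 ✗
  N4 stuck-at-1: output 1 ✓
  N5 stuck-at-0: output 0 ✗
  N5 stuck-at-1: output 1 ✓
Consistent faults: {N4 stuck-at-1, N5 stuck-at-1} — 2 in all.

2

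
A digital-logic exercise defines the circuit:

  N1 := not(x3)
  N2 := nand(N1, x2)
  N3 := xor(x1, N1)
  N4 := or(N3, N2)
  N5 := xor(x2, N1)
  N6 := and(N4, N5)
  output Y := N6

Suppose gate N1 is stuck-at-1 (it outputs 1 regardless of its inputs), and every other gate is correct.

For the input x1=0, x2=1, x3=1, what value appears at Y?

0

Propagate with N1 forced: N1=1 [stuck-at-1], N2=0, N3=1, N4=1, N5=0, N6=0.
So Y = 0. (Without the fault it would be 1.)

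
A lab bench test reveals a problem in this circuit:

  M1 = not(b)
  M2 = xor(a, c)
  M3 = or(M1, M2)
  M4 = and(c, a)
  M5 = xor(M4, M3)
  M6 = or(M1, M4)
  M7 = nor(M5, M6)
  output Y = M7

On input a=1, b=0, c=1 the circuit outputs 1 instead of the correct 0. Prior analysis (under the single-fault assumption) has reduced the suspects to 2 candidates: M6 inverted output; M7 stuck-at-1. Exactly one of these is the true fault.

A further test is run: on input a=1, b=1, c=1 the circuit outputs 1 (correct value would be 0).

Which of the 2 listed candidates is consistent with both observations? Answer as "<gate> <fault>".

M7 stuck-at-1

Evaluate each candidate on input a=1, b=1, c=1:
  M6 inverted output: M1=0, M2=0, M3=0, M4=1, M5=1, M6=0 [inverted output], M7=0 → 0 — eliminated
  M7 stuck-at-1: M1=0, M2=0, M3=0, M4=1, M5=1, M6=1, M7=1 [stuck-at-1] → 1 — matches
Only M7 stuck-at-1 reproduces the observed 1.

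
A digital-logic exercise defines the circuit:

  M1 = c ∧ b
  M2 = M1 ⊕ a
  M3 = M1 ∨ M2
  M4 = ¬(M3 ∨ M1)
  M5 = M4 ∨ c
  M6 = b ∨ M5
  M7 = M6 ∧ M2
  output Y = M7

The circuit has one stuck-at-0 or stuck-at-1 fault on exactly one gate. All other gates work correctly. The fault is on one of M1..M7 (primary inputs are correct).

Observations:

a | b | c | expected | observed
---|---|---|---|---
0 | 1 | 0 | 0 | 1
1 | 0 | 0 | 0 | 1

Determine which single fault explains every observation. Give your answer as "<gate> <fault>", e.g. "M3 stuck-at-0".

M7 stuck-at-1

Fault-free values for test 1 (a=0, b=1, c=0): M1=0, M2=0, M3=0, M4=1, M5=1, M6=1, M7=0, giving Y=0. Observed 1.
Test 1: faults giving observed 1 are {M1 stuck-at-1, M2 stuck-at-1, M7 stuck-at-1}.
Test 2 (a=1, b=0, c=0): fault-free M1=0, M2=1, M3=1, M4=0, M5=0, M6=0, M7=0 → 0; observed 1. Eliminates M1 stuck-at-1, M2 stuck-at-1.
Only M7 stuck-at-1 is consistent with every test.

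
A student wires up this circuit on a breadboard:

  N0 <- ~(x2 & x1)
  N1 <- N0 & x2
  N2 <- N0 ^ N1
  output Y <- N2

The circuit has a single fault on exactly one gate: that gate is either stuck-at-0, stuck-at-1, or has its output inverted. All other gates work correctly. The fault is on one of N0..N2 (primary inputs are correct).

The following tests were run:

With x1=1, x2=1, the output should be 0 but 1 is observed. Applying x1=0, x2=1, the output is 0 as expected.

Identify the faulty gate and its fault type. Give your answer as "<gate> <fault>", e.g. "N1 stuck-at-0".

Fault-free values for test 1 (x1=1, x2=1): N0=0, N1=0, N2=0, giving Y=0. Observed 1.
Test 1: faults giving observed 1 are {N1 stuck-at-1, N1 inverted output, N2 stuck-at-1, N2 inverted output}.
Test 2 (x1=0, x2=1): fault-free N0=1, N1=1, N2=0 → 0; observed 0. Eliminates N1 inverted output, N2 stuck-at-1, N2 inverted output.
Only N1 stuck-at-1 is consistent with every test.

N1 stuck-at-1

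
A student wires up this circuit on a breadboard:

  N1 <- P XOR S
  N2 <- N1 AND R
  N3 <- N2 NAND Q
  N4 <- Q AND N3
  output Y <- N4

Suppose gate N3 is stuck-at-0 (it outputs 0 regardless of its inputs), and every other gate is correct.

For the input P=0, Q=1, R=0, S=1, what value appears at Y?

0

Propagate with N3 forced: N1=1, N2=0, N3=0 [stuck-at-0], N4=0.
So Y = 0. (Without the fault it would be 1.)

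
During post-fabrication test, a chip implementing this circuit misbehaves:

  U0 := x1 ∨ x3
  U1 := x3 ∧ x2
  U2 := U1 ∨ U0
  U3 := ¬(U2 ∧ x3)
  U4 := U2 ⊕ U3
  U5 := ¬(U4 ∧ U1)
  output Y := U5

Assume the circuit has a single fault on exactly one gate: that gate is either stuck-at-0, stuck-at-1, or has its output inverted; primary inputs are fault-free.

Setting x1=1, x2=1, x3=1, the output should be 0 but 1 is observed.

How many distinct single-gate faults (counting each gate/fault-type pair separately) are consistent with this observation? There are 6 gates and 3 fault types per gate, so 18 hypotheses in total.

8

Fault-free: U0=1, U1=1, U2=1, U3=0, U4=1, U5=0 → 0. Observed 1.
  U0: none of the 3 fault types match ✗
  U1: stuck-at-0, inverted output ✓; others ✗
  U2: none of the 3 fault types match ✗
  U3: stuck-at-1, inverted output ✓; others ✗
  U4: stuck-at-0, inverted output ✓; others ✗
  U5: stuck-at-1, inverted output ✓; others ✗
Consistent faults: {U1 stuck-at-0, U1 inverted output, U3 stuck-at-1, U3 inverted output, U4 stuck-at-0, U4 inverted output, U5 stuck-at-1, U5 inverted output} — 8 in all.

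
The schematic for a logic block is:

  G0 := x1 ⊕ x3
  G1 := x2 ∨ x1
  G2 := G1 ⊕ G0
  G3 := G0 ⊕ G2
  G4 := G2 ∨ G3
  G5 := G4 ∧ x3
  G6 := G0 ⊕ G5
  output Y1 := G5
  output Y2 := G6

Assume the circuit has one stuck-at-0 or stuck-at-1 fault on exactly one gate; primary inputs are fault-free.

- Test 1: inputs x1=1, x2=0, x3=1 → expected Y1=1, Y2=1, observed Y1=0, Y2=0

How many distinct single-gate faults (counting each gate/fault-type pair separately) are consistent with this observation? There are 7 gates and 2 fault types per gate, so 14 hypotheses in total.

Fault-free: G0=0, G1=1, G2=1, G3=1, G4=1, G5=1, G6=1 → Y1=1, Y2=1. Observed Y1=0, Y2=0.
  G0 stuck-at-0: output Y1=1, Y2=1 ✗
  G0 stuck-at-1: output Y1=1, Y2=0 ✗
  G1 stuck-at-0: output Y1=0, Y2=0 ✓
  G1 stuck-at-1: output Y1=1, Y2=1 ✗
  G2 stuck-at-0: output Y1=0, Y2=0 ✓
  G2 stuck-at-1: output Y1=1, Y2=1 ✗
  G3 stuck-at-0: output Y1=1, Y2=1 ✗
  G3 stuck-at-1: output Y1=1, Y2=1 ✗
  G4 stuck-at-0: output Y1=0, Y2=0 ✓
  G4 stuck-at-1: output Y1=1, Y2=1 ✗
  G5 stuck-at-0: output Y1=0, Y2=0 ✓
  G5 stuck-at-1: output Y1=1, Y2=1 ✗
  G6 stuck-at-0: output Y1=1, Y2=0 ✗
  G6 stuck-at-1: output Y1=1, Y2=1 ✗
Consistent faults: {G1 stuck-at-0, G2 stuck-at-0, G4 stuck-at-0, G5 stuck-at-0} — 4 in all.

4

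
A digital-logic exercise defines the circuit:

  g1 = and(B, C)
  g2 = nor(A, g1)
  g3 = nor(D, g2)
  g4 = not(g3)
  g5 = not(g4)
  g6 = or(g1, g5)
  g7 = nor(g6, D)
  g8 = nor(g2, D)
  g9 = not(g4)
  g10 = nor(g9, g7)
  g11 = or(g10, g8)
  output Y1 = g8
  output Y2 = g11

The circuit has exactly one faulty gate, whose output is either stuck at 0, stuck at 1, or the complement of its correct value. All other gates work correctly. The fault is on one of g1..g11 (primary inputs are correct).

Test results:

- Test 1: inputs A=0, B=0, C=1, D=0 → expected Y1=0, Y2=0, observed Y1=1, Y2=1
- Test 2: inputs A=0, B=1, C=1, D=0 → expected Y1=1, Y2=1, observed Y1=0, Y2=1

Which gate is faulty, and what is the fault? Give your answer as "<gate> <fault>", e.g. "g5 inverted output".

Fault-free values for test 1 (A=0, B=0, C=1, D=0): g1=0, g2=1, g3=0, g4=1, g5=0, g6=0, g7=1, g8=0, g9=0, g10=0, g11=0, giving Y1=0, Y2=0. Observed Y1=1, Y2=1.
Test 1: faults giving observed Y1=1, Y2=1 are {g1 stuck-at-1, g1 inverted output, g2 stuck-at-0, g2 inverted output, g8 stuck-at-1, g8 inverted output}.
Test 2 (A=0, B=1, C=1, D=0): fault-free g1=1, g2=0, g3=1, g4=0, g5=1, g6=1, g7=0, g8=1, g9=1, g10=0, g11=1 → Y1=1, Y2=1; observed Y1=0, Y2=1. Eliminates g1 stuck-at-1, g1 inverted output, g2 stuck-at-0, g8 stuck-at-1, g8 inverted output.
Only g2 inverted output is consistent with every test.

g2 inverted output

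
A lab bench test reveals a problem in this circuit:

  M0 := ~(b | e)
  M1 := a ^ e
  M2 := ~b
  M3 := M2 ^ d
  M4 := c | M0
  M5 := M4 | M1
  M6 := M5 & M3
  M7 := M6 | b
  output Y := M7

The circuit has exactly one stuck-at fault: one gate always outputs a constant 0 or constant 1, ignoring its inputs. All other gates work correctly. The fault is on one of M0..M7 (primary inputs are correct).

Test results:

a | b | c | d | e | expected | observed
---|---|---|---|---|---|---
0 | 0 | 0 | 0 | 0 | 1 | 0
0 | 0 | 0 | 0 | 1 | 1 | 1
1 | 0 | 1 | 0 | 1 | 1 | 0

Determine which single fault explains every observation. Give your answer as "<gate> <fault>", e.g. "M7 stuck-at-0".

M4 stuck-at-0

Fault-free values for test 1 (a=0, b=0, c=0, d=0, e=0): M0=1, M1=0, M2=1, M3=1, M4=1, M5=1, M6=1, M7=1, giving Y=1. Observed 0.
Test 1: faults giving observed 0 are {M0 stuck-at-0, M2 stuck-at-0, M3 stuck-at-0, M4 stuck-at-0, M5 stuck-at-0, M6 stuck-at-0, M7 stuck-at-0}.
Test 2 (a=0, b=0, c=0, d=0, e=1): fault-free M0=0, M1=1, M2=1, M3=1, M4=0, M5=1, M6=1, M7=1 → 1; observed 1. Eliminates M2 stuck-at-0, M3 stuck-at-0, M5 stuck-at-0, M6 stuck-at-0, M7 stuck-at-0.
Test 3 (a=1, b=0, c=1, d=0, e=1): fault-free M0=0, M1=0, M2=1, M3=1, M4=1, M5=1, M6=1, M7=1 → 1; observed 0. Eliminates M0 stuck-at-0.
Only M4 stuck-at-0 is consistent with every test.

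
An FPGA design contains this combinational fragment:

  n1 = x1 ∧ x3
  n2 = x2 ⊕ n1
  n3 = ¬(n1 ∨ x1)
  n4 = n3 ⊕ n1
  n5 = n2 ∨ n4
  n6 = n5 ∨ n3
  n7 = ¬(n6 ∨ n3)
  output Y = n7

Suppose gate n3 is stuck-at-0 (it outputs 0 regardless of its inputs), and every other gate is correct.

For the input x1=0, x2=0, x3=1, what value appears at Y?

1

Propagate with n3 forced: n1=0, n2=0, n3=0 [stuck-at-0], n4=0, n5=0, n6=0, n7=1.
So Y = 1. (Without the fault it would be 0.)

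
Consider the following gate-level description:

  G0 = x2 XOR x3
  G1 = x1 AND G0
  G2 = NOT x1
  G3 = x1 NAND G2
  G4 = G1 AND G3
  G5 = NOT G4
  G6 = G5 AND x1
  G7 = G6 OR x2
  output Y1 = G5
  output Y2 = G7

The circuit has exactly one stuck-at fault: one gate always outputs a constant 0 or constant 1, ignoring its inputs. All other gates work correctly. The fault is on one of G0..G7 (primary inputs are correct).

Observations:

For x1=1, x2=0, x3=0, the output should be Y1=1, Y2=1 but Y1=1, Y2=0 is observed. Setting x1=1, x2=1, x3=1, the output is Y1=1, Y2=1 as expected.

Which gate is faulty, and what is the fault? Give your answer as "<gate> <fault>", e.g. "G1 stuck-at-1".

Fault-free values for test 1 (x1=1, x2=0, x3=0): G0=0, G1=0, G2=0, G3=1, G4=0, G5=1, G6=1, G7=1, giving Y1=1, Y2=1. Observed Y1=1, Y2=0.
Test 1: faults giving observed Y1=1, Y2=0 are {G6 stuck-at-0, G7 stuck-at-0}.
Test 2 (x1=1, x2=1, x3=1): fault-free G0=0, G1=0, G2=0, G3=1, G4=0, G5=1, G6=1, G7=1 → Y1=1, Y2=1; observed Y1=1, Y2=1. Eliminates G7 stuck-at-0.
Only G6 stuck-at-0 is consistent with every test.

G6 stuck-at-0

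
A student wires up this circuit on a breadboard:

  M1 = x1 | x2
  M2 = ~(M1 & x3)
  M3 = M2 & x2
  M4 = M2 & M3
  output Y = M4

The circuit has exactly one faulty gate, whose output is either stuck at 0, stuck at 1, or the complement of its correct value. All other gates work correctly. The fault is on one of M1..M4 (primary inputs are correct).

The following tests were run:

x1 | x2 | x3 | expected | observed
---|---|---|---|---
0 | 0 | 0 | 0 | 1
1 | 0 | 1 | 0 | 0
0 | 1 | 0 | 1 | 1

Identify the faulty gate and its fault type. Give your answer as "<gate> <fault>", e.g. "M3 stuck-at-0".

M3 stuck-at-1

Fault-free values for test 1 (x1=0, x2=0, x3=0): M1=0, M2=1, M3=0, M4=0, giving Y=0. Observed 1.
Test 1: faults giving observed 1 are {M3 stuck-at-1, M3 inverted output, M4 stuck-at-1, M4 inverted output}.
Test 2 (x1=1, x2=0, x3=1): fault-free M1=1, M2=0, M3=0, M4=0 → 0; observed 0. Eliminates M4 stuck-at-1, M4 inverted output.
Test 3 (x1=0, x2=1, x3=0): fault-free M1=1, M2=1, M3=1, M4=1 → 1; observed 1. Eliminates M3 inverted output.
Only M3 stuck-at-1 is consistent with every test.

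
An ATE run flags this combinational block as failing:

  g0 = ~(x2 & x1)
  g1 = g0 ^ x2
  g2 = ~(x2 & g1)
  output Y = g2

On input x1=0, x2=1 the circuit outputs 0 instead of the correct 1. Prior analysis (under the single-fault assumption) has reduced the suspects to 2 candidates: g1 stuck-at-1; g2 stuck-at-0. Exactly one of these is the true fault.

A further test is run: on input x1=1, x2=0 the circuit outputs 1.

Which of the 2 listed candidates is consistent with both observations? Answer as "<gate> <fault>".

Evaluate each candidate on input x1=1, x2=0:
  g1 stuck-at-1: g0=1, g1=1 [stuck-at-1], g2=1 → 1 — matches
  g2 stuck-at-0: g0=1, g1=1, g2=0 [stuck-at-0] → 0 — eliminated
Only g1 stuck-at-1 reproduces the observed 1.

g1 stuck-at-1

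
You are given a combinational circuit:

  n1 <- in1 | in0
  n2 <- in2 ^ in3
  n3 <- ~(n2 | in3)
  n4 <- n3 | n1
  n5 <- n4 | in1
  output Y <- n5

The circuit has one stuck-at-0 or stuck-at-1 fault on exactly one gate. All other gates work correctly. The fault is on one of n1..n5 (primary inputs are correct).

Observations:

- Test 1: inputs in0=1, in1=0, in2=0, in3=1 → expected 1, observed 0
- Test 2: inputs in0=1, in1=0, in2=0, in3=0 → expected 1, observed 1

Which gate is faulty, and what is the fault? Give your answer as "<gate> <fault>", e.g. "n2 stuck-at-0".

Fault-free values for test 1 (in0=1, in1=0, in2=0, in3=1): n1=1, n2=1, n3=0, n4=1, n5=1, giving Y=1. Observed 0.
Test 1: faults giving observed 0 are {n1 stuck-at-0, n4 stuck-at-0, n5 stuck-at-0}.
Test 2 (in0=1, in1=0, in2=0, in3=0): fault-free n1=1, n2=0, n3=1, n4=1, n5=1 → 1; observed 1. Eliminates n4 stuck-at-0, n5 stuck-at-0.
Only n1 stuck-at-0 is consistent with every test.

n1 stuck-at-0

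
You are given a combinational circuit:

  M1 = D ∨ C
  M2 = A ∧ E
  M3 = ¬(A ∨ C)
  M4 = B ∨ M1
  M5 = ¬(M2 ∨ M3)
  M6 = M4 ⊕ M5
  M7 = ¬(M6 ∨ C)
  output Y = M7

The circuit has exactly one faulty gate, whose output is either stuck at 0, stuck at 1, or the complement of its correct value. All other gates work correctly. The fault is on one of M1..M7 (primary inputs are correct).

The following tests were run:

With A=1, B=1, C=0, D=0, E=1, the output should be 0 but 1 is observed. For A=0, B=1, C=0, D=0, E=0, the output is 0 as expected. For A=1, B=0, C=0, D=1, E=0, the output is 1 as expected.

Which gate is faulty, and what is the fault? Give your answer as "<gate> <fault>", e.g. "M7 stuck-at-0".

M2 stuck-at-0

Fault-free values for test 1 (A=1, B=1, C=0, D=0, E=1): M1=0, M2=1, M3=0, M4=1, M5=0, M6=1, M7=0, giving Y=0. Observed 1.
Test 1: faults giving observed 1 are {M2 stuck-at-0, M2 inverted output, M4 stuck-at-0, M4 inverted output, M5 stuck-at-1, M5 inverted output, M6 stuck-at-0, M6 inverted output, M7 stuck-at-1, M7 inverted output}.
Test 2 (A=0, B=1, C=0, D=0, E=0): fault-free M1=0, M2=0, M3=1, M4=1, M5=0, M6=1, M7=0 → 0; observed 0. Eliminates M4 stuck-at-0, M4 inverted output, M5 stuck-at-1, M5 inverted output, M6 stuck-at-0, M6 inverted output, M7 stuck-at-1, M7 inverted output.
Test 3 (A=1, B=0, C=0, D=1, E=0): fault-free M1=1, M2=0, M3=0, M4=1, M5=1, M6=0, M7=1 → 1; observed 1. Eliminates M2 inverted output.
Only M2 stuck-at-0 is consistent with every test.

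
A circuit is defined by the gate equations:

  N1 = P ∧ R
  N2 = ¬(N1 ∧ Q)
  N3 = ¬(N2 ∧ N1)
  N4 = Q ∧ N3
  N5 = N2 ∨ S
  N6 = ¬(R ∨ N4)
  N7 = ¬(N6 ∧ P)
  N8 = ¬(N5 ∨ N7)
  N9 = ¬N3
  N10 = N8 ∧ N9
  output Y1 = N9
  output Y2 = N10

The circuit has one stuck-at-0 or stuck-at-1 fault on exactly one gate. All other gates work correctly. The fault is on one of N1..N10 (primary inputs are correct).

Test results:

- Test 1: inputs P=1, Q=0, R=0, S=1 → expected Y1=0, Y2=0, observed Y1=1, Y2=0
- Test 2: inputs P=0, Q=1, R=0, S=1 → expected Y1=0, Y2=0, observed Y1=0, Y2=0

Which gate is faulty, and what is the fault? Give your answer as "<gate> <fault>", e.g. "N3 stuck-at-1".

Fault-free values for test 1 (P=1, Q=0, R=0, S=1): N1=0, N2=1, N3=1, N4=0, N5=1, N6=1, N7=0, N8=0, N9=0, N10=0, giving Y1=0, Y2=0. Observed Y1=1, Y2=0.
Test 1: faults giving observed Y1=1, Y2=0 are {N1 stuck-at-1, N3 stuck-at-0, N9 stuck-at-1}.
Test 2 (P=0, Q=1, R=0, S=1): fault-free N1=0, N2=1, N3=1, N4=1, N5=1, N6=0, N7=1, N8=0, N9=0, N10=0 → Y1=0, Y2=0; observed Y1=0, Y2=0. Eliminates N3 stuck-at-0, N9 stuck-at-1.
Only N1 stuck-at-1 is consistent with every test.

N1 stuck-at-1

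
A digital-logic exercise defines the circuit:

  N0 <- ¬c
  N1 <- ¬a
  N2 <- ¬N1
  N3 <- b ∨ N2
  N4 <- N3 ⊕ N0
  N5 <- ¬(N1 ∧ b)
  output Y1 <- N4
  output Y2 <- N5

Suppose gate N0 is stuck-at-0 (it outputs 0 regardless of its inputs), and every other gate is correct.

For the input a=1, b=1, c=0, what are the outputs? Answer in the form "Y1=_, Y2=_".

Propagate with N0 forced: N0=0 [stuck-at-0], N1=0, N2=1, N3=1, N4=1, N5=1.
So the outputs are Y1=1, Y2=1. (Without the fault they would be Y1=0, Y2=1.)

Y1=1, Y2=1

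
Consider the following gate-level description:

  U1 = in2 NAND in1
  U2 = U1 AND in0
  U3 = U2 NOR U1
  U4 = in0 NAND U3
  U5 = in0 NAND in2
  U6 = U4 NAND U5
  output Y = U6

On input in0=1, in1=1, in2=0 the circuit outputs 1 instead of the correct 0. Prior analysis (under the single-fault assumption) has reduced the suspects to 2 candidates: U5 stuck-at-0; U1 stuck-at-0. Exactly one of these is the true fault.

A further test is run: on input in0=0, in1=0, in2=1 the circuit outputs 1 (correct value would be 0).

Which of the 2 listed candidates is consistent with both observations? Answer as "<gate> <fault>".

Evaluate each candidate on input in0=0, in1=0, in2=1:
  U5 stuck-at-0: U1=1, U2=0, U3=0, U4=1, U5=0 [stuck-at-0], U6=1 → 1 — matches
  U1 stuck-at-0: U1=0 [stuck-at-0], U2=0, U3=1, U4=1, U5=1, U6=0 → 0 — eliminated
Only U5 stuck-at-0 reproduces the observed 1.

U5 stuck-at-0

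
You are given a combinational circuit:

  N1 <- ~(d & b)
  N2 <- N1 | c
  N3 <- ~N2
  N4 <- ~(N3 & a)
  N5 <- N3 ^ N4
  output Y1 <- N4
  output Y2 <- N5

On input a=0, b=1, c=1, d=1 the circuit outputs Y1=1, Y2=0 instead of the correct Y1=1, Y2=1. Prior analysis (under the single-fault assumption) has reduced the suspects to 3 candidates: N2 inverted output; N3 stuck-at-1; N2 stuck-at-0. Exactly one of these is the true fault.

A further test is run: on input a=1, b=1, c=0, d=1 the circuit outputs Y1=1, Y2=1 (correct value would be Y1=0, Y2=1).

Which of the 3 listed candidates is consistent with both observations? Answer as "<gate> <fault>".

N2 inverted output

Evaluate each candidate on input a=1, b=1, c=0, d=1:
  N2 inverted output: N1=0, N2=1 [inverted output], N3=0, N4=1, N5=1 → Y1=1, Y2=1 — matches
  N3 stuck-at-1: N1=0, N2=0, N3=1 [stuck-at-1], N4=0, N5=1 → Y1=0, Y2=1 — eliminated
  N2 stuck-at-0: N1=0, N2=0 [stuck-at-0], N3=1, N4=0, N5=1 → Y1=0, Y2=1 — eliminated
Only N2 inverted output reproduces the observed Y1=1, Y2=1.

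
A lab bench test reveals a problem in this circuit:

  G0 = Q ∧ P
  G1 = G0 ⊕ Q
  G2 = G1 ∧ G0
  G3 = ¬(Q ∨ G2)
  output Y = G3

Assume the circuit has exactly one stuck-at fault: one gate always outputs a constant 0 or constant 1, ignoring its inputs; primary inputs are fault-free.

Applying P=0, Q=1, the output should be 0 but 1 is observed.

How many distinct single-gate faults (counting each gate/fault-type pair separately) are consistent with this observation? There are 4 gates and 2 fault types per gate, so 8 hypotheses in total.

Fault-free: G0=0, G1=1, G2=0, G3=0 → 0. Observed 1.
  G0 stuck-at-0: output 0 ✗
  G0 stuck-at-1: output 0 ✗
  G1 stuck-at-0: output 0 ✗
  G1 stuck-at-1: output 0 ✗
  G2 stuck-at-0: output 0 ✗
  G2 stuck-at-1: output 0 ✗
  G3 stuck-at-0: output 0 ✗
  G3 stuck-at-1: output 1 ✓
Consistent faults: {G3 stuck-at-1} — 1 in all.

1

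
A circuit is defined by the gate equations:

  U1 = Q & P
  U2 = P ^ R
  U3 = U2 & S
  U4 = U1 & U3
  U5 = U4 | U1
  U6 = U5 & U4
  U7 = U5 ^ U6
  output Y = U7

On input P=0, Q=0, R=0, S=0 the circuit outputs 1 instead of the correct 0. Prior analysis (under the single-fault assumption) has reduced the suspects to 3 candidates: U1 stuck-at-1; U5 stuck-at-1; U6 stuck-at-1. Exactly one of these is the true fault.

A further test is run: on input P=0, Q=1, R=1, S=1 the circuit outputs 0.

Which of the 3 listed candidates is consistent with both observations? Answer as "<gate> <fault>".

U1 stuck-at-1

Evaluate each candidate on input P=0, Q=1, R=1, S=1:
  U1 stuck-at-1: U1=1 [stuck-at-1], U2=1, U3=1, U4=1, U5=1, U6=1, U7=0 → 0 — matches
  U5 stuck-at-1: U1=0, U2=1, U3=1, U4=0, U5=1 [stuck-at-1], U6=0, U7=1 → 1 — eliminated
  U6 stuck-at-1: U1=0, U2=1, U3=1, U4=0, U5=0, U6=1 [stuck-at-1], U7=1 → 1 — eliminated
Only U1 stuck-at-1 reproduces the observed 0.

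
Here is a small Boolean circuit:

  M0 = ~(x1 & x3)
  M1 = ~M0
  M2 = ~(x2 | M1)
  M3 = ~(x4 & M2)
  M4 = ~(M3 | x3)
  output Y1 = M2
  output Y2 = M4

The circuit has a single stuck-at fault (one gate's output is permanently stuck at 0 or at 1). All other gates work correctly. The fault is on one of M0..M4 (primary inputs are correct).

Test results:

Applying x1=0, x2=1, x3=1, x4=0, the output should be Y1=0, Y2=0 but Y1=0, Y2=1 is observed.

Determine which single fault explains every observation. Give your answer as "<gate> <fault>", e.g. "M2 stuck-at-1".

Fault-free values for test 1 (x1=0, x2=1, x3=1, x4=0): M0=1, M1=0, M2=0, M3=1, M4=0, giving Y1=0, Y2=0. Observed Y1=0, Y2=1.
Test 1: faults giving observed Y1=0, Y2=1 are {M4 stuck-at-1}.
Only M4 stuck-at-1 is consistent with every test.

M4 stuck-at-1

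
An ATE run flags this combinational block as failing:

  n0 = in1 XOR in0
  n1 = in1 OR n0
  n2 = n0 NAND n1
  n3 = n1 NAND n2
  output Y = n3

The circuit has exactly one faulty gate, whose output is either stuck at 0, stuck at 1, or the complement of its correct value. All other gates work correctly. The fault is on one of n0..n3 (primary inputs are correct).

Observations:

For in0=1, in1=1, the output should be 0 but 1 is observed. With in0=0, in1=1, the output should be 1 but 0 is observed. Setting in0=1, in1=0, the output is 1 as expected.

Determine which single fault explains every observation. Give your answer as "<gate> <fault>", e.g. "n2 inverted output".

n0 inverted output

Fault-free values for test 1 (in0=1, in1=1): n0=0, n1=1, n2=1, n3=0, giving Y=0. Observed 1.
Test 1: faults giving observed 1 are {n0 stuck-at-1, n0 inverted output, n1 stuck-at-0, n1 inverted output, n2 stuck-at-0, n2 inverted output, n3 stuck-at-1, n3 inverted output}.
Test 2 (in0=0, in1=1): fault-free n0=1, n1=1, n2=0, n3=1 → 1; observed 0. Eliminates n0 stuck-at-1, n1 stuck-at-0, n1 inverted output, n2 stuck-at-0, n3 stuck-at-1.
Test 3 (in0=1, in1=0): fault-free n0=1, n1=1, n2=0, n3=1 → 1; observed 1. Eliminates n2 inverted output, n3 inverted output.
Only n0 inverted output is consistent with every test.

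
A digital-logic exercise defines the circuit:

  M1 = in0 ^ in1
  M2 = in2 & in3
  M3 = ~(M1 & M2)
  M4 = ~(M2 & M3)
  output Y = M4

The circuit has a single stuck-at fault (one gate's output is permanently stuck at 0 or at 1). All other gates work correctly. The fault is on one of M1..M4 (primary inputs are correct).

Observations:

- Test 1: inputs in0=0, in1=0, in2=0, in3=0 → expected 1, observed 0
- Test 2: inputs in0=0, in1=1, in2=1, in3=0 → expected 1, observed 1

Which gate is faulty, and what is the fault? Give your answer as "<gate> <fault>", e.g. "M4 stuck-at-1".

M2 stuck-at-1

Fault-free values for test 1 (in0=0, in1=0, in2=0, in3=0): M1=0, M2=0, M3=1, M4=1, giving Y=1. Observed 0.
Test 1: faults giving observed 0 are {M2 stuck-at-1, M4 stuck-at-0}.
Test 2 (in0=0, in1=1, in2=1, in3=0): fault-free M1=1, M2=0, M3=1, M4=1 → 1; observed 1. Eliminates M4 stuck-at-0.
Only M2 stuck-at-1 is consistent with every test.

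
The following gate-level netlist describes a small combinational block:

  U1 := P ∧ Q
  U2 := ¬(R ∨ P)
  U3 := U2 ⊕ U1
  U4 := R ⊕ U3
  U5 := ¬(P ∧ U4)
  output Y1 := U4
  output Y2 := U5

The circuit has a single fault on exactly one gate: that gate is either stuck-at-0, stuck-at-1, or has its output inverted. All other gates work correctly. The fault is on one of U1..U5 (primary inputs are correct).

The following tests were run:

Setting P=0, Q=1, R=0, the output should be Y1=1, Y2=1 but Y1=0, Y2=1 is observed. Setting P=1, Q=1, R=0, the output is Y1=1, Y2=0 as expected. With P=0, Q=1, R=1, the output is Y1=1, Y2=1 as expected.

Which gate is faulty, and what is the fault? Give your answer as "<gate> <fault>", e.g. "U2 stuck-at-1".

U2 stuck-at-0

Fault-free values for test 1 (P=0, Q=1, R=0): U1=0, U2=1, U3=1, U4=1, U5=1, giving Y1=1, Y2=1. Observed Y1=0, Y2=1.
Test 1: faults giving observed Y1=0, Y2=1 are {U1 stuck-at-1, U1 inverted output, U2 stuck-at-0, U2 inverted output, U3 stuck-at-0, U3 inverted output, U4 stuck-at-0, U4 inverted output}.
Test 2 (P=1, Q=1, R=0): fault-free U1=1, U2=0, U3=1, U4=1, U5=0 → Y1=1, Y2=0; observed Y1=1, Y2=0. Eliminates U1 inverted output, U2 inverted output, U3 stuck-at-0, U3 inverted output, U4 stuck-at-0, U4 inverted output.
Test 3 (P=0, Q=1, R=1): fault-free U1=0, U2=0, U3=0, U4=1, U5=1 → Y1=1, Y2=1; observed Y1=1, Y2=1. Eliminates U1 stuck-at-1.
Only U2 stuck-at-0 is consistent with every test.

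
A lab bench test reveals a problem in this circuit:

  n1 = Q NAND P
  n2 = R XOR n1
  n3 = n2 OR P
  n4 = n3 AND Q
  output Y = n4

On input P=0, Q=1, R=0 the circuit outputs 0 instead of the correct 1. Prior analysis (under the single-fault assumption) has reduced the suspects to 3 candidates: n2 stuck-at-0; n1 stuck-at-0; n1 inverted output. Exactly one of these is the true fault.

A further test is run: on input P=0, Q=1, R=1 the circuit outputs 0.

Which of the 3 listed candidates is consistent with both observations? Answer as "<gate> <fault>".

Evaluate each candidate on input P=0, Q=1, R=1:
  n2 stuck-at-0: n1=1, n2=0 [stuck-at-0], n3=0, n4=0 → 0 — matches
  n1 stuck-at-0: n1=0 [stuck-at-0], n2=1, n3=1, n4=1 → 1 — eliminated
  n1 inverted output: n1=0 [inverted output], n2=1, n3=1, n4=1 → 1 — eliminated
Only n2 stuck-at-0 reproduces the observed 0.

n2 stuck-at-0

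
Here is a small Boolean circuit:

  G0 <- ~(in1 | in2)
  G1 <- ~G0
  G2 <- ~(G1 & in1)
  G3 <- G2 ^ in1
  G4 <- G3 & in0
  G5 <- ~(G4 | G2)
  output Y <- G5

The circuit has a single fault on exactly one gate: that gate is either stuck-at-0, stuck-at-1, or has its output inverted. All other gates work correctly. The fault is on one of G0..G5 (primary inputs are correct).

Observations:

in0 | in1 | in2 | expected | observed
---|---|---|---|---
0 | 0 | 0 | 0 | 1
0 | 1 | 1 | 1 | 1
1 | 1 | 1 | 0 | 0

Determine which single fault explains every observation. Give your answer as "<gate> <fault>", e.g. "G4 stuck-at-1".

Fault-free values for test 1 (in0=0, in1=0, in2=0): G0=1, G1=0, G2=1, G3=1, G4=0, G5=0, giving Y=0. Observed 1.
Test 1: faults giving observed 1 are {G2 stuck-at-0, G2 inverted output, G5 stuck-at-1, G5 inverted output}.
Test 2 (in0=0, in1=1, in2=1): fault-free G0=0, G1=1, G2=0, G3=1, G4=0, G5=1 → 1; observed 1. Eliminates G2 inverted output, G5 inverted output.
Test 3 (in0=1, in1=1, in2=1): fault-free G0=0, G1=1, G2=0, G3=1, G4=1, G5=0 → 0; observed 0. Eliminates G5 stuck-at-1.
Only G2 stuck-at-0 is consistent with every test.

G2 stuck-at-0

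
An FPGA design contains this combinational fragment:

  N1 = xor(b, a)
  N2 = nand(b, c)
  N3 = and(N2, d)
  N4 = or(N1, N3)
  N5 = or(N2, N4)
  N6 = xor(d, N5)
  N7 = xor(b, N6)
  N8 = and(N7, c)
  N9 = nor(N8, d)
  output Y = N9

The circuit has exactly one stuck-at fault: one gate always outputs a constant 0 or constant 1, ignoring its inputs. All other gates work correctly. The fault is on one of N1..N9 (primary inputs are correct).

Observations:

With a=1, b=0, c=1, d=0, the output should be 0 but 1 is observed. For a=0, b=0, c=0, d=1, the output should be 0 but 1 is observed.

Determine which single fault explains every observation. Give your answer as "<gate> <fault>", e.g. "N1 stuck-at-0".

N9 stuck-at-1

Fault-free values for test 1 (a=1, b=0, c=1, d=0): N1=1, N2=1, N3=0, N4=1, N5=1, N6=1, N7=1, N8=1, N9=0, giving Y=0. Observed 1.
Test 1: faults giving observed 1 are {N5 stuck-at-0, N6 stuck-at-0, N7 stuck-at-0, N8 stuck-at-0, N9 stuck-at-1}.
Test 2 (a=0, b=0, c=0, d=1): fault-free N1=0, N2=1, N3=1, N4=1, N5=1, N6=0, N7=0, N8=0, N9=0 → 0; observed 1. Eliminates N5 stuck-at-0, N6 stuck-at-0, N7 stuck-at-0, N8 stuck-at-0.
Only N9 stuck-at-1 is consistent with every test.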